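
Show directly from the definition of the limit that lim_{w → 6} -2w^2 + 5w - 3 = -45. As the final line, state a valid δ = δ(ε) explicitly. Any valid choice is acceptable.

Let ε > 0 be given. We want δ > 0 such that 0 < |w − 6| < δ implies |(-2w^2 + 5w - 3) + 45| < ε.
(-2w^2 + 5w - 3) + 45 = -2w^2 + 5w + 42 = (w − 6)(-2w - 7).
So |(-2w^2 + 5w - 3) + 45| = |w − 6|·|-2w - 7|.
Assume first that |w − 6| < 2, so |w| < 8. Then |-2w - 7| ≤ 2·8 + 7 = 23.
Hence |(-2w^2 + 5w - 3) + 45| ≤ 23|w − 6| < ε provided |w − 6| < ε/23.
Take δ = min(2, ε/23). Then 0 < |w − 6| < δ gives both |w − 6| < 2 and |w − 6| < ε/23, so |(-2w^2 + 5w - 3) + 45| < ε.

δ = min(2, ε/23)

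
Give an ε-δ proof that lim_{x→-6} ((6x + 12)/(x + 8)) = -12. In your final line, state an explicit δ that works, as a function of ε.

δ = min(1, (1/18)ε)

Suppose ε > 0. We want δ > 0 with 0 < |x + 6| < δ ⇒ |(6x + 12)/(x + 8) + 12| < ε.
Combining over a common denominator, (6x + 12)/(x + 8) + 12 = [(6x + 12)·2 − (-24)·(x + 8)] / [2·(x + 8)] = 36(x + 6) / (2(x + 8)).
So |(6x + 12)/(x + 8) + 12| = 36|x + 6| / (2·|x + 8|).
Restrict δ ≤ 1. Then |x + 6| < 1 gives |x + 8| = |(x + 6) + 2| ≥ 2 − 1 = 1.
Hence |(6x + 12)/(x + 8) + 12| < 36|x + 6|/(2·1) = 18|x + 6|, which is < ε once |x + 6| < (1/18)ε.
Take δ = min(1, (1/18)ε). Then 0 < |x + 6| < δ forces both bounds, so |(6x + 12)/(x + 8) + 12| < ε.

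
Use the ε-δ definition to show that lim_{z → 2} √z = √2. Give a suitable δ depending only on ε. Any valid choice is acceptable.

δ = min(2, √2·ε)

Suppose ε > 0. We want δ > 0 such that 0 < |z − 2| < δ implies |√z − √2| < ε.
Rationalise: √z − √2 = (z − 2)/(√z + √2), so |√z − √2| = |z − 2|/(√z + √2).
Restrict δ ≤ 2 so that |z − 2| < 2 forces z > 0, and then √z + √2 > √2.
Hence |√z − √2| < |z − 2|/√2, which is < ε once |z − 2| < √2·ε.
Take δ = min(2, √2·ε). If 0 < |z − 2| < δ then z > 0 and |√z − √2| < |z − 2|/√2 < ε.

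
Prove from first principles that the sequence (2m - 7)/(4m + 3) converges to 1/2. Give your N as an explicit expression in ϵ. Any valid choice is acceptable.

N = (17/8)/ϵ

Let ϵ > 0 be given. For m ≥ 1, |(2m - 7)/(4m + 3) − (1/2)| = |-34|/(4(4m + 3)) = 34/(4(4m + 3)).
Since 4m + 3 ≥ 4m for m ≥ 1, this is ≤ 34/(4·4m) = (17/8)/m.
So |(2m - 7)/(4m + 3) − (1/2)| < ϵ whenever m > (17/8)/ϵ.
Take N = (17/8)/ϵ. If m > N then |(2m - 7)/(4m + 3) − (1/2)| ≤ (17/8)/m < ϵ.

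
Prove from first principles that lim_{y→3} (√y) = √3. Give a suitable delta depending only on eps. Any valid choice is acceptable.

delta = min(3, √3·eps)

Let eps > 0 be given. We want delta > 0 such that 0 < |y − 3| < delta implies |√y − √3| < eps.
Multiplying by the conjugate, |√y − √3| = |y − 3|/(√y + √3).
Restrict delta ≤ 3 so that |y − 3| < 3 forces y > 0, and then √y + √3 > √3.
Hence |√y − √3| < |y − 3|/√3, which is < eps once |y − 3| < √3·eps.
Take delta = min(3, √3·eps). If 0 < |y − 3| < delta then y > 0 and |√y − √3| < |y − 3|/√3 < eps.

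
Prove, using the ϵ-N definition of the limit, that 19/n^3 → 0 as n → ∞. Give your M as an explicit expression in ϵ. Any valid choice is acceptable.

Suppose ϵ > 0. For n ≥ 1, |19/n^3 − 0| = 19/n^3.
19/n^3 < ϵ ⇔ n^3 > 19/ϵ ⇔ n > (19/ϵ)^{1/3}.
Take M = (19/ϵ)^{1/3}. Then n > M implies 19/n^3 < ϵ.

M = (19/ϵ)^{1/3}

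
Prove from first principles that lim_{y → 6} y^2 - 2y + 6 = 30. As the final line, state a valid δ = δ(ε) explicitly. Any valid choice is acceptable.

δ = min(1, ε/11)

Let ε > 0. We want δ > 0 such that 0 < |y − 6| < δ implies |(y^2 - 2y + 6) − 30| < ε.
(y^2 - 2y + 6) − 30 = y^2 - 2y - 24 = (y − 6)(y + 4).
So |(y^2 - 2y + 6) − 30| = |y − 6|·|y + 4|.
Require δ ≤ 1. Then |y − 6| < 1 gives |y| < 7, and by the triangle inequality |y + 4| ≤ 7 + 4 = 11.
Hence |(y^2 - 2y + 6) − 30| ≤ 11|y − 6| < ε provided |y − 6| < ε/11.
Choosing δ = min(1, ε/11) ensures both conditions, hence |(y^2 - 2y + 6) − 30| < ε.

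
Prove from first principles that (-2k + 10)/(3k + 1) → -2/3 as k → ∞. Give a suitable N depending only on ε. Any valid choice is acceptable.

N = (32/9)/ε

Let ε > 0 be given. For k ≥ 1, |(-2k + 10)/(3k + 1) + 2/3| = |32|/(3(3k + 1)) = 32/(3(3k + 1)).
Since 3k + 1 ≥ 3k for k ≥ 1, this is ≤ 32/(3·3k) = (32/9)/k.
So |(-2k + 10)/(3k + 1) + 2/3| < ε whenever k > (32/9)/ε.
Take N = (32/9)/ε. If k > N then |(-2k + 10)/(3k + 1) + 2/3| ≤ (32/9)/k < ε.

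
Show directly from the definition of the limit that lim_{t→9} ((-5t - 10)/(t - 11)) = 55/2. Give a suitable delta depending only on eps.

Let eps > 0. We want delta > 0 with 0 < |t − 9| < delta ⇒ |(-5t - 10)/(t - 11) − (55/2)| < eps.
Combining over a common denominator, (-5t - 10)/(t - 11) − (55/2) = [(-5t - 10)·(-2) − (-55)·(t - 11)] / [(-2)·(t - 11)] = 65(t − 9) / ((-2)(t - 11)).
So |(-5t - 10)/(t - 11) − (55/2)| = 65|t − 9| / (2·|t − 11|).
Restrict delta ≤ 1. Then |t − 9| < 1 gives |t − 11| = |(t − 9) + (-2)| ≥ 2 − 1 = 1.
Hence |(-5t - 10)/(t - 11) − (55/2)| < 65|t − 9|/(2·1) = (65/2)|t − 9|, which is < eps once |t − 9| < (2/65)eps.
Take delta = min(1, (2/65)eps). Then 0 < |t − 9| < delta forces both bounds, so |(-5t - 10)/(t - 11) − (55/2)| < eps.

delta = min(1, (2/65)eps)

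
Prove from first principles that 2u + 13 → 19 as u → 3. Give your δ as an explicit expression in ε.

δ = ε/2

Fix ε > 0. We need δ > 0 so that 0 < |u − 3| < δ implies |(2u + 13) − 19| < ε.
Since (2u + 13) − 19 = 2(u − 3), we have |(2u + 13) − 19| = 2|u − 3|.
Thus it suffices that |u − 3| < ε/2.
Choosing δ = ε/2 gives |(2u + 13) − 19| = 2|u − 3| < ε whenever |u − 3| < δ.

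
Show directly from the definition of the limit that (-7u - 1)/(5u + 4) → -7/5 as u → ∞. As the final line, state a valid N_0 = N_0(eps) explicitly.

N_0 = (23/25)/eps

Let eps > 0. We seek N_0 > 0 such that u > N_0 implies |(-7u - 1)/(5u + 4) + 7/5| < eps.
(-7u - 1)/(5u + 4) + 7/5 = (5(-7u - 1) − (-7)(5u + 4)) / (5(5u + 4)) = 23/(5(5u + 4)).
For u > 0 we have 5u + 4 > 5u, so |(-7u - 1)/(5u + 4) + 7/5| = 23/(5(5u + 4)) < 23/(5·5u) = (23/25)/u.
Thus |(-7u - 1)/(5u + 4) + 7/5| < eps whenever u > (23/25)/eps.
Take N_0 = (23/25)/eps. If u > N_0 then |(-7u - 1)/(5u + 4) + 7/5| < (23/25)/u < eps.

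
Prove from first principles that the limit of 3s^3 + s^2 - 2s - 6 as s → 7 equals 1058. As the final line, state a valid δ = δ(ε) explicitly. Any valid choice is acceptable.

δ = min(1, ε/520)

Suppose ε > 0. We want δ > 0 such that 0 < |s − 7| < δ implies |(3s^3 + s^2 - 2s - 6) − 1058| < ε.
(3s^3 + s^2 - 2s - 6) − 1058 = 3s^3 + s^2 - 2s - 1064 = (s − 7)(3s^2 + 22s + 152).
So |(3s^3 + s^2 - 2s - 6) − 1058| = |s − 7|·|3s^2 + 22s + 152|.
Require δ ≤ 1. Then |s − 7| < 1 gives |s| < 8, and by the triangle inequality |3s^2 + 22s + 152| ≤ 3·8^2 + 22·8 + 152 = 520.
Hence |(3s^3 + s^2 - 2s - 6) − 1058| ≤ 520|s − 7| < ε provided |s − 7| < ε/520.
Choosing δ = min(1, ε/520) ensures both conditions, hence |(3s^3 + s^2 - 2s - 6) − 1058| < ε.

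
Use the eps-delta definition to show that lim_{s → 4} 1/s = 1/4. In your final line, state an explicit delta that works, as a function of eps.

Let eps > 0. We seek delta > 0 such that 0 < |s − 4| < delta implies |1/s − (1/4)| < eps.
|1/s − (1/4)| = |4 − s|/(4·|s|) = |s − 4|/(4|s|).
Restrict delta ≤ 2. Then |s − 4| < 2 gives |s| > 2, so 4|s| > 8.
Then |1/s − (1/4)| < |s − 4|/8, which is < eps when |s − 4| < 8eps.
Take delta = min(2, 8eps). Then 0 < |s − 4| < delta gives both |s − 4| < 2 and |s − 4| < 8eps, so |1/s − (1/4)| < eps.

delta = min(2, 8eps)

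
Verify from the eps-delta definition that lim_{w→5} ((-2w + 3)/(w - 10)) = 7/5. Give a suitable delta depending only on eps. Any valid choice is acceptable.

delta = min(5/2, (25/34)eps)

Let eps > 0. We want delta > 0 with 0 < |w − 5| < delta ⇒ |(-2w + 3)/(w - 10) − (7/5)| < eps.
Combining over a common denominator, (-2w + 3)/(w - 10) − (7/5) = [(-2w + 3)·(-5) − (-7)·(w - 10)] / [(-5)·(w - 10)] = 17(w − 5) / ((-5)(w - 10)).
So |(-2w + 3)/(w - 10) − (7/5)| = 17|w − 5| / (5·|w − 10|).
Require delta ≤ 5/2, so |w − 10| ≥ |-5| − |w − 5| > 5 − 5/2 = 5/2.
Hence |(-2w + 3)/(w - 10) − (7/5)| < 17|w − 5|/(5·(5/2)) = (34/25)|w − 5|, which is < eps once |w − 5| < (25/34)eps.
Take delta = min(5/2, (25/34)eps). Then 0 < |w − 5| < delta forces both bounds, so |(-2w + 3)/(w - 10) − (7/5)| < eps.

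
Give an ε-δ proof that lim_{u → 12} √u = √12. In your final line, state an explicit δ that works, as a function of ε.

Let ε > 0 be given. We want δ > 0 such that 0 < |u − 12| < δ implies |√u − √12| < ε.
Rationalise: √u − √12 = (u − 12)/(√u + √12), so |√u − √12| = |u − 12|/(√u + √12).
Restrict δ ≤ 12 so that |u − 12| < 12 forces u > 0, and then √u + √12 > √12.
Hence |√u − √12| < |u − 12|/√12, which is < ε once |u − 12| < √12·ε.
Take δ = min(12, √12·ε). If 0 < |u − 12| < δ then u > 0 and |√u − √12| < |u − 12|/√12 < ε.

δ = min(12, √12·ε)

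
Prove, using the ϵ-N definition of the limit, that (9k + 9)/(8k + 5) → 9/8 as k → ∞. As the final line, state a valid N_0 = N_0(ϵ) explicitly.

Let ϵ > 0. For k ≥ 1, |(9k + 9)/(8k + 5) − (9/8)| = |27|/(8(8k + 5)) = 27/(8(8k + 5)).
Since 8k + 5 ≥ 8k for k ≥ 1, this is ≤ 27/(8·8k) = (27/64)/k.
So |(9k + 9)/(8k + 5) − (9/8)| < ϵ whenever k > (27/64)/ϵ.
Take N_0 = (27/64)/ϵ. If k > N_0 then |(9k + 9)/(8k + 5) − (9/8)| ≤ (27/64)/k < ϵ.

N_0 = (27/64)/ϵ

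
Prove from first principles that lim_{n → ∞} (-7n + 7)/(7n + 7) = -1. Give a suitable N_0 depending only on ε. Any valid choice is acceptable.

Let ε > 0 be given. For n ≥ 1, |(-7n + 7)/(7n + 7) + 1| = |98|/(7(7n + 7)) = 98/(7(7n + 7)).
Since 7n + 7 ≥ 7n for n ≥ 1, this is ≤ 98/(7·7n) = 2/n.
So |(-7n + 7)/(7n + 7) + 1| < ε whenever n > 2/ε.
Take N_0 = 2/ε. If n > N_0 then |(-7n + 7)/(7n + 7) + 1| ≤ 2/n < ε.

N_0 = 2/ε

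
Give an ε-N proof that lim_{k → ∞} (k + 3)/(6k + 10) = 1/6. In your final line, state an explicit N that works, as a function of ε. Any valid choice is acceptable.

N = (2/9)/ε

Fix ε > 0. For k ≥ 1, |(k + 3)/(6k + 10) − (1/6)| = |8|/(6(6k + 10)) = 8/(6(6k + 10)).
Since 6k + 10 ≥ 6k for k ≥ 1, this is ≤ 8/(6·6k) = (2/9)/k.
So |(k + 3)/(6k + 10) − (1/6)| < ε whenever k > (2/9)/ε.
Take N = (2/9)/ε. If k > N then |(k + 3)/(6k + 10) − (1/6)| ≤ (2/9)/k < ε.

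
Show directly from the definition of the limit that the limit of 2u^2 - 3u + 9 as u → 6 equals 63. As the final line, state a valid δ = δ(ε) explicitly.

Let ε > 0 be given. We want δ > 0 such that 0 < |u − 6| < δ implies |(2u^2 - 3u + 9) − 63| < ε.
(2u^2 - 3u + 9) − 63 = 2u^2 - 3u - 54 = (u − 6)(2u + 9).
So |(2u^2 - 3u + 9) − 63| = |u − 6|·|2u + 9|.
Assume first that |u − 6| < 2, so |u| < 8. Then |2u + 9| ≤ 2·8 + 9 = 25.
Hence |(2u^2 - 3u + 9) − 63| ≤ 25|u − 6| < ε provided |u − 6| < ε/25.
Choosing δ = min(2, ε/25) ensures both conditions, hence |(2u^2 - 3u + 9) − 63| < ε.

δ = min(2, ε/25)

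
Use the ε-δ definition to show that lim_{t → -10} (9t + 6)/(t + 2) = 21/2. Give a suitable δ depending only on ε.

Suppose ε > 0. We want δ > 0 with 0 < |t + 10| < δ ⇒ |(9t + 6)/(t + 2) − (21/2)| < ε.
Combining over a common denominator, (9t + 6)/(t + 2) − (21/2) = [(9t + 6)·(-8) − (-84)·(t + 2)] / [(-8)·(t + 2)] = 12(t + 10) / ((-8)(t + 2)).
So |(9t + 6)/(t + 2) − (21/2)| = 12|t + 10| / (8·|t + 2|).
Restrict δ ≤ 4. Then |t + 10| < 4 gives |t + 2| = |(t + 10) + (-8)| ≥ 8 − 4 = 4.
Hence |(9t + 6)/(t + 2) − (21/2)| < 12|t + 10|/(8·4) = (3/8)|t + 10|, which is < ε once |t + 10| < (8/3)ε.
Take δ = min(4, (8/3)ε). Then 0 < |t + 10| < δ forces both bounds, so |(9t + 6)/(t + 2) − (21/2)| < ε.

δ = min(4, (8/3)ε)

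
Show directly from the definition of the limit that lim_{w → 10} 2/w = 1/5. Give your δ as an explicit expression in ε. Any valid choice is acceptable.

δ = min(5, 25ε)

Suppose ε > 0. We seek δ > 0 such that 0 < |w − 10| < δ implies |2/w − (1/5)| < ε.
|2/w − (1/5)| = 2·|10 − w|/(10·|w|) = 2|w − 10|/(10|w|).
Require δ ≤ 5 so that |w| > 10 − 5 = 5, hence 10|w| > 50.
Then |2/w − (1/5)| < 2|w − 10|/50, which is < ε when |w − 10| < 25ε.
Take δ = min(5, 25ε). Then 0 < |w − 10| < δ gives both |w − 10| < 5 and |w − 10| < 25ε, so |2/w − (1/5)| < ε.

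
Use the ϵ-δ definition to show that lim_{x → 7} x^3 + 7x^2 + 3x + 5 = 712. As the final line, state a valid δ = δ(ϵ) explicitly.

δ = min(1, ϵ/277)

Suppose ϵ > 0. We want δ > 0 such that 0 < |x − 7| < δ implies |(x^3 + 7x^2 + 3x + 5) − 712| < ϵ.
(x^3 + 7x^2 + 3x + 5) − 712 = x^3 + 7x^2 + 3x - 707 = (x − 7)(x^2 + 14x + 101).
So |(x^3 + 7x^2 + 3x + 5) − 712| = |x − 7|·|x^2 + 14x + 101|.
Assume first that |x − 7| < 1, so |x| < 8. Then |x^2 + 14x + 101| ≤ 8^2 + 14·8 + 101 = 277.
Hence |(x^3 + 7x^2 + 3x + 5) − 712| ≤ 277|x − 7| < ϵ provided |x − 7| < ϵ/277.
Take δ = min(1, ϵ/277). Then 0 < |x − 7| < δ gives both |x − 7| < 1 and |x − 7| < ϵ/277, so |(x^3 + 7x^2 + 3x + 5) − 712| < ϵ.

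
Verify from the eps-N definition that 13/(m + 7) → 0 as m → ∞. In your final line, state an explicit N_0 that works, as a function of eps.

N_0 = 13/eps

Suppose eps > 0. For m ≥ 1, |13/(m + 7) − 0| = 13/(m + 7) ≤ 13/m.
We need 13/m < eps, i.e. m > 13/eps.
Take N_0 = 13/eps. If m > N_0 then |13/(m + 7)| ≤ 13/m < eps.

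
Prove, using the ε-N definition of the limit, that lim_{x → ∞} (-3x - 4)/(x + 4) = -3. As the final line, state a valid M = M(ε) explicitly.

M = 8/ε

Let ε > 0 be given. We seek M > 0 such that x > M implies |(-3x - 4)/(x + 4) + 3| < ε.
(-3x - 4)/(x + 4) + 3 = ((-3x - 4) − (-3)(x + 4)) / ((x + 4)) = 8/((x + 4)).
For x > 0 we have x + 4 > x, so |(-3x - 4)/(x + 4) + 3| = 8/((x + 4)) < 8/(x) = 8/x.
Thus |(-3x - 4)/(x + 4) + 3| < ε whenever x > 8/ε.
Take M = 8/ε. If x > M then |(-3x - 4)/(x + 4) + 3| < 8/x < ε.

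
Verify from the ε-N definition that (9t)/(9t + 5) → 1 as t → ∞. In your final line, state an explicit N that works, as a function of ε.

N = (5/9)/ε

Let ε > 0 be given. We seek N > 0 such that t > N implies |(9t)/(9t + 5) − 1| < ε.
(9t)/(9t + 5) − 1 = (9(9t) − 9(9t + 5)) / (9(9t + 5)) = -45/(9(9t + 5)).
For t > 0 we have 9t + 5 > 9t, so |(9t)/(9t + 5) − 1| = 45/(9(9t + 5)) < 45/(9·9t) = (5/9)/t.
Thus |(9t)/(9t + 5) − 1| < ε whenever t > (5/9)/ε.
Take N = (5/9)/ε. If t > N then |(9t)/(9t + 5) − 1| < (5/9)/t < ε.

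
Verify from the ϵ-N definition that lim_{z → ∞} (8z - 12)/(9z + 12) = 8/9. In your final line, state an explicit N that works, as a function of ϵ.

N = (68/27)/ϵ

Suppose ϵ > 0. We seek N > 0 such that z > N implies |(8z - 12)/(9z + 12) − (8/9)| < ϵ.
(8z - 12)/(9z + 12) − (8/9) = (9(8z - 12) − 8(9z + 12)) / (9(9z + 12)) = -204/(9(9z + 12)).
For z > 0 we have 9z + 12 > 9z, so |(8z - 12)/(9z + 12) − (8/9)| = 204/(9(9z + 12)) < 204/(9·9z) = (68/27)/z.
Thus |(8z - 12)/(9z + 12) − (8/9)| < ϵ whenever z > (68/27)/ϵ.
Take N = (68/27)/ϵ. If z > N then |(8z - 12)/(9z + 12) − (8/9)| < (68/27)/z < ϵ.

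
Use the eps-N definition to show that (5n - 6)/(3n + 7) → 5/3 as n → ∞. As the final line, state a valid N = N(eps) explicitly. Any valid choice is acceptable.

Suppose eps > 0. For n ≥ 1, |(5n - 6)/(3n + 7) − (5/3)| = |-53|/(3(3n + 7)) = 53/(3(3n + 7)).
Since 3n + 7 ≥ 3n for n ≥ 1, this is ≤ 53/(3·3n) = (53/9)/n.
So |(5n - 6)/(3n + 7) − (5/3)| < eps whenever n > (53/9)/eps.
Take N = (53/9)/eps. If n > N then |(5n - 6)/(3n + 7) − (5/3)| ≤ (53/9)/n < eps.

N = (53/9)/eps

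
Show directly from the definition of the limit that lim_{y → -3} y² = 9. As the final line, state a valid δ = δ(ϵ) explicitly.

Let ϵ > 0. We seek δ > 0 with 0 < |y + 3| < δ ⇒ |y² − 9| < ϵ.
Factor: y² − 9 = (y + 3)(y - 3), so |y² − 9| = |y + 3|·|y - 3|.
Impose δ ≤ 1 so that |y| < 4; then |y - 3| ≤ 7.
Hence |y² − 9| ≤ 7|y + 3|, which is < ϵ once |y + 3| < ϵ/7.
Take δ = min(1, ϵ/7). If 0 < |y + 3| < δ then both bounds hold and |y² − 9| ≤ 7|y + 3| < 7·(ϵ/7) = ϵ.

δ = min(1, ϵ/7)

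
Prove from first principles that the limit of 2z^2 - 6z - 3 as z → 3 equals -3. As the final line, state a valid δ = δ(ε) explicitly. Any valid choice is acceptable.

δ = min(2, ε/10)

Suppose ε > 0. We want δ > 0 such that 0 < |z − 3| < δ implies |(2z^2 - 6z - 3) + 3| < ε.
(2z^2 - 6z - 3) + 3 = 2z^2 - 6z = (z − 3)(2z).
So |(2z^2 - 6z - 3) + 3| = |z − 3|·|2z|.
Assume first that |z − 3| < 2, so |z| < 5. Then |2z| ≤ 2·5 = 10.
Hence |(2z^2 - 6z - 3) + 3| ≤ 10|z − 3| < ε provided |z − 3| < ε/10.
Choosing δ = min(2, ε/10) ensures both conditions, hence |(2z^2 - 6z - 3) + 3| < ε.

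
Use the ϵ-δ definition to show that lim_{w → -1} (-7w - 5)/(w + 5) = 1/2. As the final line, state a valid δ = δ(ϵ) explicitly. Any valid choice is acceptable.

δ = min(2, (4/15)ϵ)

Suppose ϵ > 0. We want δ > 0 with 0 < |w + 1| < δ ⇒ |(-7w - 5)/(w + 5) − (1/2)| < ϵ.
Combining over a common denominator, (-7w - 5)/(w + 5) − (1/2) = [(-7w - 5)·4 − 2·(w + 5)] / [4·(w + 5)] = -30(w + 1) / (4(w + 5)).
So |(-7w - 5)/(w + 5) − (1/2)| = 30|w + 1| / (4·|w + 5|).
Require δ ≤ 2, so |w + 5| ≥ |4| − |w + 1| > 4 − 2 = 2.
Hence |(-7w - 5)/(w + 5) − (1/2)| < 30|w + 1|/(4·2) = (15/4)|w + 1|, which is < ϵ once |w + 1| < (4/15)ϵ.
Take δ = min(2, (4/15)ϵ). Then 0 < |w + 1| < δ forces both bounds, so |(-7w - 5)/(w + 5) − (1/2)| < ϵ.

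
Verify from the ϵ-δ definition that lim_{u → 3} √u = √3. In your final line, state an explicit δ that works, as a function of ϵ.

Let ϵ > 0. We want δ > 0 such that 0 < |u − 3| < δ implies |√u − √3| < ϵ.
Multiplying by the conjugate, |√u − √3| = |u − 3|/(√u + √3).
Restrict δ ≤ 3 so that |u − 3| < 3 forces u > 0, and then √u + √3 > √3.
Hence |√u − √3| < |u − 3|/√3, which is < ϵ once |u − 3| < √3·ϵ.
Take δ = min(3, √3·ϵ). If 0 < |u − 3| < δ then u > 0 and |√u − √3| < |u − 3|/√3 < ϵ.

δ = min(3, √3·ϵ)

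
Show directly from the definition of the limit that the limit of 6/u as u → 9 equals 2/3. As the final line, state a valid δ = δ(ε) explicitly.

Let ε > 0. We seek δ > 0 such that 0 < |u − 9| < δ implies |6/u − (2/3)| < ε.
|6/u − (2/3)| = 6·|9 − u|/(9·|u|) = 6|u − 9|/(9|u|).
Require δ ≤ 9/2 so that |u| > 9 − 9/2 = 9/2, hence 9|u| > 81/2.
Then |6/u − (2/3)| < 6|u − 9|/(81/2), which is < ε when |u − 9| < (27/4)ε.
Take δ = min(9/2, (27/4)ε). Then 0 < |u − 9| < δ gives both |u − 9| < 9/2 and |u − 9| < (27/4)ε, so |6/u − (2/3)| < ε.

δ = min(9/2, (27/4)ε)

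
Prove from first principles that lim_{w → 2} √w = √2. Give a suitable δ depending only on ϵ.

δ = min(2, √2·ϵ)

Suppose ϵ > 0. We want δ > 0 such that 0 < |w − 2| < δ implies |√w − √2| < ϵ.
Rationalise: √w − √2 = (w − 2)/(√w + √2), so |√w − √2| = |w − 2|/(√w + √2).
Restrict δ ≤ 2 so that |w − 2| < 2 forces w > 0, and then √w + √2 > √2.
Hence |√w − √2| < |w − 2|/√2, which is < ϵ once |w − 2| < √2·ϵ.
Take δ = min(2, √2·ϵ). If 0 < |w − 2| < δ then w > 0 and |√w − √2| < |w − 2|/√2 < ϵ.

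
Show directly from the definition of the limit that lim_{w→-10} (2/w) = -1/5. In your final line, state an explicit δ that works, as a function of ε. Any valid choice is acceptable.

Let ε > 0 be given. We seek δ > 0 such that 0 < |w + 10| < δ implies |2/w + 1/5| < ε.
|2/w + 1/5| = 2·|-10 − w|/(10·|w|) = 2|w + 10|/(10|w|).
Require δ ≤ 5 so that |w| > 10 − 5 = 5, hence 10|w| > 50.
Then |2/w + 1/5| < 2|w + 10|/50, which is < ε when |w + 10| < 25ε.
Take δ = min(5, 25ε). Then 0 < |w + 10| < δ gives both |w + 10| < 5 and |w + 10| < 25ε, so |2/w + 1/5| < ε.

δ = min(5, 25ε)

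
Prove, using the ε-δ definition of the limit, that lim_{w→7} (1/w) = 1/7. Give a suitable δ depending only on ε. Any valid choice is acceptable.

δ = min(7/2, (49/2)ε)

Let ε > 0 be given. We seek δ > 0 such that 0 < |w − 7| < δ implies |1/w − (1/7)| < ε.
|1/w − (1/7)| = |7 − w|/(7·|w|) = |w − 7|/(7|w|).
Restrict δ ≤ 7/2. Then |w − 7| < 7/2 gives |w| > 7/2, so 7|w| > 49/2.
Then |1/w − (1/7)| < |w − 7|/(49/2), which is < ε when |w − 7| < (49/2)ε.
Take δ = min(7/2, (49/2)ε). Then 0 < |w − 7| < δ gives both |w − 7| < 7/2 and |w − 7| < (49/2)ε, so |1/w − (1/7)| < ε.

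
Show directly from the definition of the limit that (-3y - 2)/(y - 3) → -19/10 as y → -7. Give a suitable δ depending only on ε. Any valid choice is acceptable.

Let ε > 0 be given. We want δ > 0 with 0 < |y + 7| < δ ⇒ |(-3y - 2)/(y - 3) + 19/10| < ε.
Combining over a common denominator, (-3y - 2)/(y - 3) + 19/10 = [(-3y - 2)·(-10) − 19·(y - 3)] / [(-10)·(y - 3)] = 11(y + 7) / ((-10)(y - 3)).
So |(-3y - 2)/(y - 3) + 19/10| = 11|y + 7| / (10·|y − 3|).
Restrict δ ≤ 5. Then |y + 7| < 5 gives |y − 3| = |(y + 7) + (-10)| ≥ 10 − 5 = 5.
Hence |(-3y - 2)/(y - 3) + 19/10| < 11|y + 7|/(10·5) = (11/50)|y + 7|, which is < ε once |y + 7| < (50/11)ε.
Take δ = min(5, (50/11)ε). Then 0 < |y + 7| < δ forces both bounds, so |(-3y - 2)/(y - 3) + 19/10| < ε.

δ = min(5, (50/11)ε)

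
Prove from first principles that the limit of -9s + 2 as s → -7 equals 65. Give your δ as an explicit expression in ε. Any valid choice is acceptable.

Let ε > 0 be given. We need δ > 0 so that 0 < |s + 7| < δ implies |(-9s + 2) − 65| < ε.
|(-9s + 2) − 65| = |-9s - 63| = 9|s + 7|.
Thus it suffices that |s + 7| < ε/9.
Choosing δ = ε/9 gives |(-9s + 2) − 65| = 9|s + 7| < ε whenever |s + 7| < δ.

δ = ε/9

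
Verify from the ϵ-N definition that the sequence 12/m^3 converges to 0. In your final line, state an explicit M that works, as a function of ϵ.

Let ϵ > 0. For m ≥ 1, |12/m^3 − 0| = 12/m^3.
12/m^3 < ϵ ⇔ m^3 > 12/ϵ ⇔ m > (12/ϵ)^{1/3}.
Take M = (12/ϵ)^{1/3}. Then m > M implies 12/m^3 < ϵ.

M = (12/ϵ)^{1/3}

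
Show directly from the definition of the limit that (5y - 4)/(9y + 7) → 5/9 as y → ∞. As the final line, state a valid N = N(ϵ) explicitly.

Let ϵ > 0. We seek N > 0 such that y > N implies |(5y - 4)/(9y + 7) − (5/9)| < ϵ.
(5y - 4)/(9y + 7) − (5/9) = (9(5y - 4) − 5(9y + 7)) / (9(9y + 7)) = -71/(9(9y + 7)).
For y > 0 we have 9y + 7 > 9y, so |(5y - 4)/(9y + 7) − (5/9)| = 71/(9(9y + 7)) < 71/(9·9y) = (71/81)/y.
Thus |(5y - 4)/(9y + 7) − (5/9)| < ϵ whenever y > (71/81)/ϵ.
Take N = (71/81)/ϵ. If y > N then |(5y - 4)/(9y + 7) − (5/9)| < (71/81)/y < ϵ.

N = (71/81)/ϵ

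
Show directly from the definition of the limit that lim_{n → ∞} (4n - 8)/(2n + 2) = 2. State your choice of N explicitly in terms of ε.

N = 6/ε

Suppose ε > 0. For n ≥ 1, |(4n - 8)/(2n + 2) − 2| = |-24|/(2(2n + 2)) = 24/(2(2n + 2)).
Since 2n + 2 ≥ 2n for n ≥ 1, this is ≤ 24/(2·2n) = 6/n.
So |(4n - 8)/(2n + 2) − 2| < ε whenever n > 6/ε.
Take N = 6/ε. If n > N then |(4n - 8)/(2n + 2) − 2| ≤ 6/n < ε.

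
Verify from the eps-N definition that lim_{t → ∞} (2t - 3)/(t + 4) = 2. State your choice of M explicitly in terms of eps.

Let eps > 0 be given. We seek M > 0 such that t > M implies |(2t - 3)/(t + 4) − 2| < eps.
(2t - 3)/(t + 4) − 2 = ((2t - 3) − 2(t + 4)) / ((t + 4)) = -11/((t + 4)).
For t > 0 we have t + 4 > t, so |(2t - 3)/(t + 4) − 2| = 11/((t + 4)) < 11/(t) = 11/t.
Thus |(2t - 3)/(t + 4) − 2| < eps whenever t > 11/eps.
Take M = 11/eps. If t > M then |(2t - 3)/(t + 4) − 2| < 11/t < eps.

M = 11/eps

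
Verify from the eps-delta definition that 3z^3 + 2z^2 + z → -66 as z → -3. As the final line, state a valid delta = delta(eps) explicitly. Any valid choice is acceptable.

delta = min(1, eps/98)

Let eps > 0. We want delta > 0 such that 0 < |z + 3| < delta implies |(3z^3 + 2z^2 + z) + 66| < eps.
(3z^3 + 2z^2 + z) + 66 = 3z^3 + 2z^2 + z + 66 = (z + 3)(3z^2 - 7z + 22).
So |(3z^3 + 2z^2 + z) + 66| = |z + 3|·|3z^2 - 7z + 22|.
Require delta ≤ 1. Then |z + 3| < 1 gives |z| < 4, and by the triangle inequality |3z^2 - 7z + 22| ≤ 3·4^2 + 7·4 + 22 = 98.
Hence |(3z^3 + 2z^2 + z) + 66| ≤ 98|z + 3| < eps provided |z + 3| < eps/98.
Choosing delta = min(1, eps/98) ensures both conditions, hence |(3z^3 + 2z^2 + z) + 66| < eps.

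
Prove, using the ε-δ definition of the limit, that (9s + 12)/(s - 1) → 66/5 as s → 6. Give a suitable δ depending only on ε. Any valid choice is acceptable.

Suppose ε > 0. We want δ > 0 with 0 < |s − 6| < δ ⇒ |(9s + 12)/(s - 1) − (66/5)| < ε.
Combining over a common denominator, (9s + 12)/(s - 1) − (66/5) = [(9s + 12)·5 − 66·(s - 1)] / [5·(s - 1)] = -21(s − 6) / (5(s - 1)).
So |(9s + 12)/(s - 1) − (66/5)| = 21|s − 6| / (5·|s − 1|).
Restrict δ ≤ 5/2. Then |s − 6| < 5/2 gives |s − 1| = |(s − 6) + 5| ≥ 5 − 5/2 = 5/2.
Hence |(9s + 12)/(s - 1) − (66/5)| < 21|s − 6|/(5·(5/2)) = (42/25)|s − 6|, which is < ε once |s − 6| < (25/42)ε.
Take δ = min(5/2, (25/42)ε). Then 0 < |s − 6| < δ forces both bounds, so |(9s + 12)/(s - 1) − (66/5)| < ε.

δ = min(5/2, (25/42)ε)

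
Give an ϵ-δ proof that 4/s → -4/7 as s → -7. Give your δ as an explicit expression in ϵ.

Suppose ϵ > 0. We seek δ > 0 such that 0 < |s + 7| < δ implies |4/s + 4/7| < ϵ.
|4/s + 4/7| = 4·|-7 − s|/(7·|s|) = 4|s + 7|/(7|s|).
Restrict δ ≤ 7/2. Then |s + 7| < 7/2 gives |s| > 7/2, so 7|s| > 49/2.
Then |4/s + 4/7| < 4|s + 7|/(49/2), which is < ϵ when |s + 7| < (49/8)ϵ.
Take δ = min(7/2, (49/8)ϵ). Then 0 < |s + 7| < δ gives both |s + 7| < 7/2 and |s + 7| < (49/8)ϵ, so |4/s + 4/7| < ϵ.

δ = min(7/2, (49/8)ϵ)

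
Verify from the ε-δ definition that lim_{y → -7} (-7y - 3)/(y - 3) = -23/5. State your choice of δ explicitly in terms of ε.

δ = min(5, (25/12)ε)

Suppose ε > 0. We want δ > 0 with 0 < |y + 7| < δ ⇒ |(-7y - 3)/(y - 3) + 23/5| < ε.
Combining over a common denominator, (-7y - 3)/(y - 3) + 23/5 = [(-7y - 3)·(-10) − 46·(y - 3)] / [(-10)·(y - 3)] = 24(y + 7) / ((-10)(y - 3)).
So |(-7y - 3)/(y - 3) + 23/5| = 24|y + 7| / (10·|y − 3|).
Restrict δ ≤ 5. Then |y + 7| < 5 gives |y − 3| = |(y + 7) + (-10)| ≥ 10 − 5 = 5.
Hence |(-7y - 3)/(y - 3) + 23/5| < 24|y + 7|/(10·5) = (12/25)|y + 7|, which is < ε once |y + 7| < (25/12)ε.
Take δ = min(5, (25/12)ε). Then 0 < |y + 7| < δ forces both bounds, so |(-7y - 3)/(y - 3) + 23/5| < ε.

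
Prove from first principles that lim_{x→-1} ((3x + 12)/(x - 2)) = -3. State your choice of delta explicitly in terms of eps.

Let eps > 0 be given. We want delta > 0 with 0 < |x + 1| < delta ⇒ |(3x + 12)/(x - 2) + 3| < eps.
Combining over a common denominator, (3x + 12)/(x - 2) + 3 = [(3x + 12)·(-3) − 9·(x - 2)] / [(-3)·(x - 2)] = -18(x + 1) / ((-3)(x - 2)).
So |(3x + 12)/(x - 2) + 3| = 18|x + 1| / (3·|x − 2|).
Restrict delta ≤ 3/2. Then |x + 1| < 3/2 gives |x − 2| = |(x + 1) + (-3)| ≥ 3 − 3/2 = 3/2.
Hence |(3x + 12)/(x - 2) + 3| < 18|x + 1|/(3·(3/2)) = 4|x + 1|, which is < eps once |x + 1| < (1/4)eps.
Take delta = min(3/2, (1/4)eps). Then 0 < |x + 1| < delta forces both bounds, so |(3x + 12)/(x - 2) + 3| < eps.

delta = min(3/2, (1/4)eps)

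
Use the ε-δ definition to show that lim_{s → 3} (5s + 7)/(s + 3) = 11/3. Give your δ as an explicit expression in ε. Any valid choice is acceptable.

δ = min(3, (9/4)ε)

Suppose ε > 0. We want δ > 0 with 0 < |s − 3| < δ ⇒ |(5s + 7)/(s + 3) − (11/3)| < ε.
Combining over a common denominator, (5s + 7)/(s + 3) − (11/3) = [(5s + 7)·6 − 22·(s + 3)] / [6·(s + 3)] = 8(s − 3) / (6(s + 3)).
So |(5s + 7)/(s + 3) − (11/3)| = 8|s − 3| / (6·|s + 3|).
Restrict δ ≤ 3. Then |s − 3| < 3 gives |s + 3| = |(s − 3) + 6| ≥ 6 − 3 = 3.
Hence |(5s + 7)/(s + 3) − (11/3)| < 8|s − 3|/(6·3) = (4/9)|s − 3|, which is < ε once |s − 3| < (9/4)ε.
Take δ = min(3, (9/4)ε). Then 0 < |s − 3| < δ forces both bounds, so |(5s + 7)/(s + 3) − (11/3)| < ε.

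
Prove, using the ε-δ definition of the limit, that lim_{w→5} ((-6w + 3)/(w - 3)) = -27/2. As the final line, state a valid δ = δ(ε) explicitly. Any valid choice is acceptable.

Fix ε > 0. We want δ > 0 with 0 < |w − 5| < δ ⇒ |(-6w + 3)/(w - 3) + 27/2| < ε.
Combining over a common denominator, (-6w + 3)/(w - 3) + 27/2 = [(-6w + 3)·2 − (-27)·(w - 3)] / [2·(w - 3)] = 15(w − 5) / (2(w - 3)).
So |(-6w + 3)/(w - 3) + 27/2| = 15|w − 5| / (2·|w − 3|).
Restrict δ ≤ 1. Then |w − 5| < 1 gives |w − 3| = |(w − 5) + 2| ≥ 2 − 1 = 1.
Hence |(-6w + 3)/(w - 3) + 27/2| < 15|w − 5|/(2·1) = (15/2)|w − 5|, which is < ε once |w − 5| < (2/15)ε.
Take δ = min(1, (2/15)ε). Then 0 < |w − 5| < δ forces both bounds, so |(-6w + 3)/(w - 3) + 27/2| < ε.

δ = min(1, (2/15)ε)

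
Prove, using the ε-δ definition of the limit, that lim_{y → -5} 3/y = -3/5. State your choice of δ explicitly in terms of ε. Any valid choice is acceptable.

Let ε > 0. We seek δ > 0 such that 0 < |y + 5| < δ implies |3/y + 3/5| < ε.
|3/y + 3/5| = 3·|-5 − y|/(5·|y|) = 3|y + 5|/(5|y|).
Require δ ≤ 5/2 so that |y| > 5 − 5/2 = 5/2, hence 5|y| > 25/2.
Then |3/y + 3/5| < 3|y + 5|/(25/2), which is < ε when |y + 5| < (25/6)ε.
Take δ = min(5/2, (25/6)ε). Then 0 < |y + 5| < δ gives both |y + 5| < 5/2 and |y + 5| < (25/6)ε, so |3/y + 3/5| < ε.

δ = min(5/2, (25/6)ε)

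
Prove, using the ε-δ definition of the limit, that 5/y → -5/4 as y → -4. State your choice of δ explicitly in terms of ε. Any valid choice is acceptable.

δ = min(2, (8/5)ε)

Suppose ε > 0. We seek δ > 0 such that 0 < |y + 4| < δ implies |5/y + 5/4| < ε.
|5/y + 5/4| = 5·|-4 − y|/(4·|y|) = 5|y + 4|/(4|y|).
Require δ ≤ 2 so that |y| > 4 − 2 = 2, hence 4|y| > 8.
Then |5/y + 5/4| < 5|y + 4|/8, which is < ε when |y + 4| < (8/5)ε.
Take δ = min(2, (8/5)ε). Then 0 < |y + 4| < δ gives both |y + 4| < 2 and |y + 4| < (8/5)ε, so |5/y + 5/4| < ε.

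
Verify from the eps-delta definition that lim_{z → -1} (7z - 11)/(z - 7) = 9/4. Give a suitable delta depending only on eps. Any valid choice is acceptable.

Suppose eps > 0. We want delta > 0 with 0 < |z + 1| < delta ⇒ |(7z - 11)/(z - 7) − (9/4)| < eps.
Combining over a common denominator, (7z - 11)/(z - 7) − (9/4) = [(7z - 11)·(-8) − (-18)·(z - 7)] / [(-8)·(z - 7)] = -38(z + 1) / ((-8)(z - 7)).
So |(7z - 11)/(z - 7) − (9/4)| = 38|z + 1| / (8·|z − 7|).
Restrict delta ≤ 4. Then |z + 1| < 4 gives |z − 7| = |(z + 1) + (-8)| ≥ 8 − 4 = 4.
Hence |(7z - 11)/(z - 7) − (9/4)| < 38|z + 1|/(8·4) = (19/16)|z + 1|, which is < eps once |z + 1| < (16/19)eps.
Take delta = min(4, (16/19)eps). Then 0 < |z + 1| < delta forces both bounds, so |(7z - 11)/(z - 7) − (9/4)| < eps.

delta = min(4, (16/19)eps)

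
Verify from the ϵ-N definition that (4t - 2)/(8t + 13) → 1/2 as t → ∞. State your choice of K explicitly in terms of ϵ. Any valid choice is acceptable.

K = (17/16)/ϵ

Suppose ϵ > 0. We seek K > 0 such that t > K implies |(4t - 2)/(8t + 13) − (1/2)| < ϵ.
(4t - 2)/(8t + 13) − (1/2) = (8(4t - 2) − 4(8t + 13)) / (8(8t + 13)) = -68/(8(8t + 13)).
For t > 0 we have 8t + 13 > 8t, so |(4t - 2)/(8t + 13) − (1/2)| = 68/(8(8t + 13)) < 68/(8·8t) = (17/16)/t.
Thus |(4t - 2)/(8t + 13) − (1/2)| < ϵ whenever t > (17/16)/ϵ.
Take K = (17/16)/ϵ. If t > K then |(4t - 2)/(8t + 13) − (1/2)| < (17/16)/t < ϵ.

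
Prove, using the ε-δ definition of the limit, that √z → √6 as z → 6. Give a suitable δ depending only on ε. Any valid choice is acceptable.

Fix ε > 0. We want δ > 0 such that 0 < |z − 6| < δ implies |√z − √6| < ε.
Multiplying by the conjugate, |√z − √6| = |z − 6|/(√z + √6).
Restrict δ ≤ 6 so that |z − 6| < 6 forces z > 0, and then √z + √6 > √6.
Hence |√z − √6| < |z − 6|/√6, which is < ε once |z − 6| < √6·ε.
Take δ = min(6, √6·ε). If 0 < |z − 6| < δ then z > 0 and |√z − √6| < |z − 6|/√6 < ε.

δ = min(6, √6·ε)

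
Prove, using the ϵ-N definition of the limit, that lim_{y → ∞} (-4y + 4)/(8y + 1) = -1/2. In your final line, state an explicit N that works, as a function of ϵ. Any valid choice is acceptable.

N = (9/16)/ϵ

Let ϵ > 0. We seek N > 0 such that y > N implies |(-4y + 4)/(8y + 1) + 1/2| < ϵ.
(-4y + 4)/(8y + 1) + 1/2 = (8(-4y + 4) − (-4)(8y + 1)) / (8(8y + 1)) = 36/(8(8y + 1)).
For y > 0 we have 8y + 1 > 8y, so |(-4y + 4)/(8y + 1) + 1/2| = 36/(8(8y + 1)) < 36/(8·8y) = (9/16)/y.
Thus |(-4y + 4)/(8y + 1) + 1/2| < ϵ whenever y > (9/16)/ϵ.
Take N = (9/16)/ϵ. If y > N then |(-4y + 4)/(8y + 1) + 1/2| < (9/16)/y < ϵ.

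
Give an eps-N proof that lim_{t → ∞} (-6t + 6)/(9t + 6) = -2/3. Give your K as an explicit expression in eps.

Let eps > 0. We seek K > 0 such that t > K implies |(-6t + 6)/(9t + 6) + 2/3| < eps.
(-6t + 6)/(9t + 6) + 2/3 = (9(-6t + 6) − (-6)(9t + 6)) / (9(9t + 6)) = 90/(9(9t + 6)).
For t > 0 we have 9t + 6 > 9t, so |(-6t + 6)/(9t + 6) + 2/3| = 90/(9(9t + 6)) < 90/(9·9t) = (10/9)/t.
Thus |(-6t + 6)/(9t + 6) + 2/3| < eps whenever t > (10/9)/eps.
Take K = (10/9)/eps. If t > K then |(-6t + 6)/(9t + 6) + 2/3| < (10/9)/t < eps.

K = (10/9)/eps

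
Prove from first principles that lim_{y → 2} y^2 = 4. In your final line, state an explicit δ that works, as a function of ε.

δ = min(1, ε/5)

Suppose ε > 0. We seek δ > 0 with 0 < |y − 2| < δ ⇒ |y^2 − 4| < ε.
Factor: y^2 − 4 = (y − 2)(y + 2), so |y^2 − 4| = |y − 2|·|y + 2|.
Impose δ ≤ 1 so that |y| < 3; then |y + 2| ≤ 5.
Hence |y^2 − 4| ≤ 5|y − 2|, which is < ε once |y − 2| < ε/5.
Take δ = min(1, ε/5). If 0 < |y − 2| < δ then both bounds hold and |y^2 − 4| ≤ 5|y − 2| < 5·(ε/5) = ε.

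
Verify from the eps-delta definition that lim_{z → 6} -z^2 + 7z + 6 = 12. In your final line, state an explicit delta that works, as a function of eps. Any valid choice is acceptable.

Let eps > 0. We want delta > 0 such that 0 < |z − 6| < delta implies |(-z^2 + 7z + 6) − 12| < eps.
(-z^2 + 7z + 6) − 12 = -z^2 + 7z - 6 = (z − 6)(-z + 1).
So |(-z^2 + 7z + 6) − 12| = |z − 6|·|-z + 1|.
Require delta ≤ 1. Then |z − 6| < 1 gives |z| < 7, and by the triangle inequality |-z + 1| ≤ 7 + 1 = 8.
Hence |(-z^2 + 7z + 6) − 12| ≤ 8|z − 6| < eps provided |z − 6| < eps/8.
Choosing delta = min(1, eps/8) ensures both conditions, hence |(-z^2 + 7z + 6) − 12| < eps.

delta = min(1, eps/8)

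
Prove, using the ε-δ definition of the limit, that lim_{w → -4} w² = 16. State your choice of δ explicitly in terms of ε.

δ = min(2, ε/10)

Fix ε > 0. We seek δ > 0 with 0 < |w + 4| < δ ⇒ |w² − 16| < ε.
Factor: w² − 16 = (w + 4)(w - 4), so |w² − 16| = |w + 4|·|w - 4|.
Impose δ ≤ 2 so that |w| < 6; then |w - 4| ≤ 10.
Hence |w² − 16| ≤ 10|w + 4|, which is < ε once |w + 4| < ε/10.
Take δ = min(2, ε/10). If 0 < |w + 4| < δ then both bounds hold and |w² − 16| ≤ 10|w + 4| < 10·(ε/10) = ε.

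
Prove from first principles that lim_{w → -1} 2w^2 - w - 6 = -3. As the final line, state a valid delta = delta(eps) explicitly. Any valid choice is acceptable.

Fix eps > 0. We want delta > 0 such that 0 < |w + 1| < delta implies |(2w^2 - w - 6) + 3| < eps.
(2w^2 - w - 6) + 3 = 2w^2 - w - 3 = (w + 1)(2w - 3).
So |(2w^2 - w - 6) + 3| = |w + 1|·|2w - 3|.
Require delta ≤ 2. Then |w + 1| < 2 gives |w| < 3, and by the triangle inequality |2w - 3| ≤ 2·3 + 3 = 9.
Hence |(2w^2 - w - 6) + 3| ≤ 9|w + 1| < eps provided |w + 1| < eps/9.
Take delta = min(2, eps/9). Then 0 < |w + 1| < delta gives both |w + 1| < 2 and |w + 1| < eps/9, so |(2w^2 - w - 6) + 3| < eps.

delta = min(2, eps/9)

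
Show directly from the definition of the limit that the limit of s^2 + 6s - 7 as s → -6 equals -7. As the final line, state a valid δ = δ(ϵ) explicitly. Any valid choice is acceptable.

δ = min(2, ϵ/8)

Let ϵ > 0 be given. We want δ > 0 such that 0 < |s + 6| < δ implies |(s^2 + 6s - 7) + 7| < ϵ.
(s^2 + 6s - 7) + 7 = s^2 + 6s = (s + 6)(s).
So |(s^2 + 6s - 7) + 7| = |s + 6|·|s|.
Assume first that |s + 6| < 2, so |s| < 8. Then |s| ≤ 8 = 8.
Hence |(s^2 + 6s - 7) + 7| ≤ 8|s + 6| < ϵ provided |s + 6| < ϵ/8.
Choosing δ = min(2, ϵ/8) ensures both conditions, hence |(s^2 + 6s - 7) + 7| < ϵ.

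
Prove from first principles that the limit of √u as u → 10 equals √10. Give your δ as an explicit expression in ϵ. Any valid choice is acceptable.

δ = min(10, √10·ϵ)

Let ϵ > 0 be given. We want δ > 0 such that 0 < |u − 10| < δ implies |√u − √10| < ϵ.
Multiplying by the conjugate, |√u − √10| = |u − 10|/(√u + √10).
Restrict δ ≤ 10 so that |u − 10| < 10 forces u > 0, and then √u + √10 > √10.
Hence |√u − √10| < |u − 10|/√10, which is < ϵ once |u − 10| < √10·ϵ.
Take δ = min(10, √10·ϵ). If 0 < |u − 10| < δ then u > 0 and |√u − √10| < |u − 10|/√10 < ϵ.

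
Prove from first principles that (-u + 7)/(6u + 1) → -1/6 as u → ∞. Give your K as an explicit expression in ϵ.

Fix ϵ > 0. We seek K > 0 such that u > K implies |(-u + 7)/(6u + 1) + 1/6| < ϵ.
(-u + 7)/(6u + 1) + 1/6 = (6(-u + 7) − (-1)(6u + 1)) / (6(6u + 1)) = 43/(6(6u + 1)).
For u > 0 we have 6u + 1 > 6u, so |(-u + 7)/(6u + 1) + 1/6| = 43/(6(6u + 1)) < 43/(6·6u) = (43/36)/u.
Thus |(-u + 7)/(6u + 1) + 1/6| < ϵ whenever u > (43/36)/ϵ.
Take K = (43/36)/ϵ. If u > K then |(-u + 7)/(6u + 1) + 1/6| < (43/36)/u < ϵ.

K = (43/36)/ϵ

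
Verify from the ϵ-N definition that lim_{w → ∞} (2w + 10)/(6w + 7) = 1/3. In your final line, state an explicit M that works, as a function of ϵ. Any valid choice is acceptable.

M = (23/18)/ϵ

Suppose ϵ > 0. We seek M > 0 such that w > M implies |(2w + 10)/(6w + 7) − (1/3)| < ϵ.
(2w + 10)/(6w + 7) − (1/3) = (6(2w + 10) − 2(6w + 7)) / (6(6w + 7)) = 46/(6(6w + 7)).
For w > 0 we have 6w + 7 > 6w, so |(2w + 10)/(6w + 7) − (1/3)| = 46/(6(6w + 7)) < 46/(6·6w) = (23/18)/w.
Thus |(2w + 10)/(6w + 7) − (1/3)| < ϵ whenever w > (23/18)/ϵ.
Take M = (23/18)/ϵ. If w > M then |(2w + 10)/(6w + 7) − (1/3)| < (23/18)/w < ϵ.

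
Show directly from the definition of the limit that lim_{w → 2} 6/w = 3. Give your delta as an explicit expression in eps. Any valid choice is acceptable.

Let eps > 0 be given. We seek delta > 0 such that 0 < |w − 2| < delta implies |6/w − 3| < eps.
|6/w − 3| = 6·|2 − w|/(2·|w|) = 6|w − 2|/(2|w|).
Restrict delta ≤ 1. Then |w − 2| < 1 gives |w| > 1, so 2|w| > 2.
Then |6/w − 3| < 6|w − 2|/2, which is < eps when |w − 2| < (1/3)eps.
Take delta = min(1, (1/3)eps). Then 0 < |w − 2| < delta gives both |w − 2| < 1 and |w − 2| < (1/3)eps, so |6/w − 3| < eps.

delta = min(1, (1/3)eps)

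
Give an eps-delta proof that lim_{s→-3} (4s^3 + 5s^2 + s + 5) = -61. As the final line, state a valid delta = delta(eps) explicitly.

delta = min(2, eps/157)

Fix eps > 0. We want delta > 0 such that 0 < |s + 3| < delta implies |(4s^3 + 5s^2 + s + 5) + 61| < eps.
(4s^3 + 5s^2 + s + 5) + 61 = 4s^3 + 5s^2 + s + 66 = (s + 3)(4s^2 - 7s + 22).
So |(4s^3 + 5s^2 + s + 5) + 61| = |s + 3|·|4s^2 - 7s + 22|.
Assume first that |s + 3| < 2, so |s| < 5. Then |4s^2 - 7s + 22| ≤ 4·5^2 + 7·5 + 22 = 157.
Hence |(4s^3 + 5s^2 + s + 5) + 61| ≤ 157|s + 3| < eps provided |s + 3| < eps/157.
Take delta = min(2, eps/157). Then 0 < |s + 3| < delta gives both |s + 3| < 2 and |s + 3| < eps/157, so |(4s^3 + 5s^2 + s + 5) + 61| < eps.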